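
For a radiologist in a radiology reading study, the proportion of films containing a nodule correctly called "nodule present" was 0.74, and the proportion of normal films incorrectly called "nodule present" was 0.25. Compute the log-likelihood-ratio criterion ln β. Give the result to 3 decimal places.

z(H) = z(0.74) = 0.6433
z(FA) = z(0.25) = -0.6745
ln β = −½·[z(H)² − z(FA)²] = −0.5 × (0.4138 − 0.4550) = 0.0206

ln β = 0.021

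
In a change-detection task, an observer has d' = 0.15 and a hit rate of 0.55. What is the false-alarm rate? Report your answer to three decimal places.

z(hit rate) = z(0.55) = 0.1257
z(FA) = z(H) − d' = 0.1257 − 0.15 = -0.0243
false-alarm rate = Φ(-0.0243) = 0.4903

false-alarm rate = 0.490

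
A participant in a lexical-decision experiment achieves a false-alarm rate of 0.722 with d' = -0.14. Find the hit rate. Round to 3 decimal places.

hit rate = 0.673

z(false-alarm rate) = z(0.722) = 0.5888
z(H) = z(FA) + d' = 0.5888 + (-0.14) = 0.4488
hit rate = Φ(0.4488) = 0.6732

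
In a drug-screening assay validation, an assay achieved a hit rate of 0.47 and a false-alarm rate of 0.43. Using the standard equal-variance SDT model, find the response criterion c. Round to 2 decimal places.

z(H) = -0.0753
z(FA) = -0.1764
c = −½·[z(H) + z(FA)] = −0.5 × (-0.0753 + (-0.1764)) = 0.12585
c > 0: the assay has a conservative response bias.

c = 0.13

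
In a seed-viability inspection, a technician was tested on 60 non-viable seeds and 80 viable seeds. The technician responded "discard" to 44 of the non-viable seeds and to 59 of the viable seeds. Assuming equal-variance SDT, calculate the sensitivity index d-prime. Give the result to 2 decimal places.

d-prime = -0.01

H = 44/60 = 0.7333
FA = 59/80 = 0.7375
Φ⁻¹(H) = Φ⁻¹(0.7333) = 0.6228
Φ⁻¹(FA) = Φ⁻¹(0.7375) = 0.6357
d' = z(H) − z(FA) = 0.6228 − 0.6357 = -0.0129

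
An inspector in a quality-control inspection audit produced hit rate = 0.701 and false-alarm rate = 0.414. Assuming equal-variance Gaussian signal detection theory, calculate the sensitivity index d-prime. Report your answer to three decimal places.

Φ⁻¹(H) = Φ⁻¹(0.701) = 0.5273
Φ⁻¹(FA) = Φ⁻¹(0.414) = -0.2173
d' = z(H) − z(FA) = 0.5273 − (-0.2173) = 0.7446

d-prime = 0.745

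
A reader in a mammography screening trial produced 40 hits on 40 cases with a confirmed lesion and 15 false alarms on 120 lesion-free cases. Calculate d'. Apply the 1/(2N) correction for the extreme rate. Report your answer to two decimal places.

The hit rate is 40/40 = 1, so apply the 1/(2N) correction: H → 1 − 1/(2·40) = 0.98750.
z(H) = z(0.98750) = 2.241
z(FA) = z(0.12500) = -1.150
d' = 2.241 − (-1.150) = 3.391

d' = 3.39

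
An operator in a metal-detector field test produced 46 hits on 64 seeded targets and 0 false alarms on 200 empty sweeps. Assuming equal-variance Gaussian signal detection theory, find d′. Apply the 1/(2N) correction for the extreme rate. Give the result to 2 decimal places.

The false-alarm rate is 0/200 = 0, so apply the 1/(2N) correction: FA → 1/(2·200) = 0.00250.
z(H) = z(0.71875) = 0.579
z(FA) = z(0.00250) = -2.807
d' = 0.579 − (-2.807) = 3.386

d′ = 3.39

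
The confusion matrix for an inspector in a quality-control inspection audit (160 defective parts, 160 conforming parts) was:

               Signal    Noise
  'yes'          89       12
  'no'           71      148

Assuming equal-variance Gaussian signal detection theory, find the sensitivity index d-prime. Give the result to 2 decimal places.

d-prime = 1.58

H = 89/160 = 0.5563
FA = 12/160 = 0.0750
z(H) = 0.142
z(FA) = -1.440
d' = z(H) − z(FA) = 0.142 − (-1.440) = 1.582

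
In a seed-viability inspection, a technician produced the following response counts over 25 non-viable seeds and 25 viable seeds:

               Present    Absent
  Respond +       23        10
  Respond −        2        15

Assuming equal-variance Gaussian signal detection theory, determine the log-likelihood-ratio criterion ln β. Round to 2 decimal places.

H = 23/25 = 0.9200
FA = 10/25 = 0.4000
Φ⁻¹(H) = Φ⁻¹(0.9200) = 1.405
Φ⁻¹(FA) = Φ⁻¹(0.4000) = -0.253
ln β = −½·[z(H)² − z(FA)²] = −0.5 × (1.974 − 0.064) = -0.955

ln β = -0.96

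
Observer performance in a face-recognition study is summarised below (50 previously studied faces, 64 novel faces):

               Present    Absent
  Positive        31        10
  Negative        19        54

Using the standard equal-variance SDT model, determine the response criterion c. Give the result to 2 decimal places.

H = 31/50 = 0.6200
FA = 10/64 = 0.1562
Φ⁻¹(H) = 0.3055
Φ⁻¹(FA) = -1.0102
c = −½·[z(H) + z(FA)] = −0.5 × (0.3055 + (-1.0102)) = 0.35235
c > 0: the observer has a conservative response bias.

c = 0.35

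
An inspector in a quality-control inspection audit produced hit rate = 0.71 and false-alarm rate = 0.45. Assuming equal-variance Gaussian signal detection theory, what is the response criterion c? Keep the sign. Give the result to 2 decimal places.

c = -0.21

Φ⁻¹(H) = Φ⁻¹(0.71) = 0.553
Φ⁻¹(FA) = Φ⁻¹(0.45) = -0.126
c = −½·[z(H) + z(FA)] = −0.5 × (0.553 + (-0.126)) = -0.2135
c < 0: the inspector has a liberal response bias.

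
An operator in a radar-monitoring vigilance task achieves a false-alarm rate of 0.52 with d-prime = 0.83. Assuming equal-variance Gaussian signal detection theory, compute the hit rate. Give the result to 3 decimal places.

hit rate = 0.811

z(false-alarm rate) = z(0.52) = 0.0502
z(H) = z(FA) + d' = 0.0502 + 0.83 = 0.8802
hit rate = Φ(0.8802) = 0.8106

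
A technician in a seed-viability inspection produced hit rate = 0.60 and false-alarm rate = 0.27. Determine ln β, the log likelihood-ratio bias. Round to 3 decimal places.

ln β = 0.156

z(0.60) = 0.2533, z(0.27) = -0.6128
ln β = −½·[z(H)² − z(FA)²] = −0.5 × (0.0642 − 0.3755) = 0.15565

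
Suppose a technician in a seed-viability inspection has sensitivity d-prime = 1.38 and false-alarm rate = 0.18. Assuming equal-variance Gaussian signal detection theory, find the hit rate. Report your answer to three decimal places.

z(false-alarm rate) = z(0.18) = -0.9154
z(H) = z(FA) + d' = -0.9154 + 1.38 = 0.4646
hit rate = Φ(0.4646) = 0.6789

hit rate = 0.679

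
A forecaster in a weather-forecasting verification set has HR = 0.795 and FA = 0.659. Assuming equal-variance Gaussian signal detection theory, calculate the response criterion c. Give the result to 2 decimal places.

c = -0.62

z(H) = 0.8239
z(FA) = 0.4097
c = −½·[z(H) + z(FA)] = −0.5 × (0.8239 + 0.4097) = -0.6168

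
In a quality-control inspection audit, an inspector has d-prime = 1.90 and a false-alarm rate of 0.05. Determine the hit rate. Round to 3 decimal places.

hit rate = 0.601

z(false-alarm rate) = z(0.05) = -1.6449
z(H) = z(FA) + d' = -1.6449 + 1.90 = 0.2551
hit rate = Φ(0.2551) = 0.6007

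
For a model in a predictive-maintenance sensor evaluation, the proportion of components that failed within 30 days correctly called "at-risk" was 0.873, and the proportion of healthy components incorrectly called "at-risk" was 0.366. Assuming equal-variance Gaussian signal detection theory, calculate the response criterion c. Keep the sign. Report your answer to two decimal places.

z(H) = 1.1407
z(FA) = -0.3425
c = −½·[z(H) + z(FA)] = −0.5 × (1.1407 + (-0.3425)) = -0.3991

c = -0.40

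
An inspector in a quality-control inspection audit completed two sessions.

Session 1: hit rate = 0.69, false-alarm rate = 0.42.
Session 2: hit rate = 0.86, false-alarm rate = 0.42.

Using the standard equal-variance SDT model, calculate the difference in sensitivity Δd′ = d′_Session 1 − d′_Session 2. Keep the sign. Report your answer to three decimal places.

Session 1: z(0.69) = 0.4959, z(0.42) = -0.2019, d' = 0.6978
Session 2: z(0.86) = 1.0803, z(0.42) = -0.2019, d' = 1.2822
Δd' = d'_Session 1 − d'_Session 2 = 0.6978 − 1.2822 = -0.5844
Session 2 has the higher sensitivity.

Δd′ = -0.584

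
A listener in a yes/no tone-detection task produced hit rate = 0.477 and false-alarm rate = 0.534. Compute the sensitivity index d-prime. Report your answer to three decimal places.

d-prime = -0.143

z(H) = -0.0577
z(FA) = 0.0853
d' = z(H) − z(FA) = -0.0577 − 0.0853 = -0.1430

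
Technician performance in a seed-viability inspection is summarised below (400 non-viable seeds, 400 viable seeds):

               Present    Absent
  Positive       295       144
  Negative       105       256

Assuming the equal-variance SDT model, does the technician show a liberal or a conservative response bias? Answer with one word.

z(H) = 0.636, z(FA) = -0.358
c = −½·(z(H) + z(FA)) = -0.139
c < 0 → liberal criterion (biased toward responding “yes”).

liberal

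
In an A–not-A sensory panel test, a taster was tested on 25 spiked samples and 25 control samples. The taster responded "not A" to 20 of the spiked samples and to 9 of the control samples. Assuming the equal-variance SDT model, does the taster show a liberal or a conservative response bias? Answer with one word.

liberal

z(H) = 0.842, z(FA) = -0.358
c = −½·(z(H) + z(FA)) = -0.242
c < 0 → liberal criterion (biased toward responding “yes”).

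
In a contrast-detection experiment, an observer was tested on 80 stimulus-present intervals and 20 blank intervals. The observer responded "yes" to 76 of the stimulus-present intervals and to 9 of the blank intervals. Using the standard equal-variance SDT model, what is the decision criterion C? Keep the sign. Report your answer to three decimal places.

C = -0.760

H = 76/80 = 0.9500
FA = 9/20 = 0.4500
z(H) = z(0.9500) = 1.6449
z(FA) = z(0.4500) = -0.1257
c = −½·[z(H) + z(FA)] = −0.5 × (1.6449 + (-0.1257)) = -0.7596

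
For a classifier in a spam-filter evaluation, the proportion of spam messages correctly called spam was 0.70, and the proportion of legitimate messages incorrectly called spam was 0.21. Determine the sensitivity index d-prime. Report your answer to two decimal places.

Φ⁻¹(H) = 0.524
Φ⁻¹(FA) = -0.806
d' = z(H) − z(FA) = 0.524 − (-0.806) = 1.330

d-prime = 1.33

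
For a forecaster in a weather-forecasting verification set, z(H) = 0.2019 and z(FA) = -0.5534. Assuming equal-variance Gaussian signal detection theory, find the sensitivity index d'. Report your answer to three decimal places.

d' = 0.755

d' = z(H) − z(FA) = 0.2019 − (-0.5534) = 0.7553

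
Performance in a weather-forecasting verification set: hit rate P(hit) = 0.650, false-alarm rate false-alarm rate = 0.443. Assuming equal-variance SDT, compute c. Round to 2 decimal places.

c = -0.12

Φ⁻¹(H) = Φ⁻¹(0.650) = 0.3853
Φ⁻¹(FA) = Φ⁻¹(0.443) = -0.1434
c = −½·[z(H) + z(FA)] = −0.5 × (0.3853 + (-0.1434)) = -0.12095
c < 0: the forecaster has a liberal response bias.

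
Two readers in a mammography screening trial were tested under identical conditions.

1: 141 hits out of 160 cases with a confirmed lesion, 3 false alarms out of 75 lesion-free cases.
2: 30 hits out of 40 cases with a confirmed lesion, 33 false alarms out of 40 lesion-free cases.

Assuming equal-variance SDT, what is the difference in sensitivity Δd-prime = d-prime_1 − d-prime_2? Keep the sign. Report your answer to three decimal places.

Δd-prime = 3.192

1: z(0.8812) = 1.1810, z(0.0400) = -1.7507, d' = 2.9317
2: z(0.7500) = 0.6745, z(0.8250) = 0.9346, d' = -0.2601
Δd' = d'_1 − d'_2 = 2.9317 − (-0.2601) = 3.1918
1 has the higher sensitivity.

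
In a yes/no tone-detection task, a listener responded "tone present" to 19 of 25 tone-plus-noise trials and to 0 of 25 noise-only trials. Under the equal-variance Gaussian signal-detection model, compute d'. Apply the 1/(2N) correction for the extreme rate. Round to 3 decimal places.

The false-alarm rate is 0/25 = 0, so apply the 1/(2N) correction: FA → 1/(2·25) = 0.02000.
z(H) = z(0.76000) = 0.7063
z(FA) = z(0.02000) = -2.0537
d' = 0.7063 − (-2.0537) = 2.7600

d' = 2.760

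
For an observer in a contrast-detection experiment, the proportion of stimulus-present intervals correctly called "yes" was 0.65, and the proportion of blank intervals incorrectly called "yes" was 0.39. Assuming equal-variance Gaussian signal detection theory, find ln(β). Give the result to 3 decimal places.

Φ⁻¹(H) = Φ⁻¹(0.65) = 0.3853
Φ⁻¹(FA) = Φ⁻¹(0.39) = -0.2793
ln β = −½·[z(H)² − z(FA)²] = −0.5 × (0.1485 − 0.0780) = -0.03525

ln β = -0.035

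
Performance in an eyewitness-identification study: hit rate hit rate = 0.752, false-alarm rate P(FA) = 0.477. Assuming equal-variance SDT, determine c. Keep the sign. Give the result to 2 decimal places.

c = -0.31

z(0.752) = 0.6808, z(0.477) = -0.0577
c = −½·[z(H) + z(FA)] = −0.5 × (0.6808 + (-0.0577)) = -0.31155
c < 0: the witness has a liberal response bias.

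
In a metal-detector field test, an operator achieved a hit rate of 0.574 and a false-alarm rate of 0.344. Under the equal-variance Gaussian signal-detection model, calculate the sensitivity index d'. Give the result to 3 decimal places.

Φ⁻¹(H) = 0.1866
Φ⁻¹(FA) = -0.4016
d' = z(H) − z(FA) = 0.1866 − (-0.4016) = 0.5882

d' = 0.588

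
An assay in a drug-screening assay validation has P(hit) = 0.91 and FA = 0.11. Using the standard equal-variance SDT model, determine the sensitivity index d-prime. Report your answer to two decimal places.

d-prime = 2.57

Φ⁻¹(H) = Φ⁻¹(0.91) = 1.3408
Φ⁻¹(FA) = Φ⁻¹(0.11) = -1.2265
d' = z(H) − z(FA) = 1.3408 − (-1.2265) = 2.5673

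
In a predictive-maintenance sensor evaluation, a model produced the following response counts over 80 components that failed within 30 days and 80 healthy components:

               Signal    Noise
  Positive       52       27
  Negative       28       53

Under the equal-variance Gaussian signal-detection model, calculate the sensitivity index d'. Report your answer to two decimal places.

H = 52/80 = 0.6500
FA = 27/80 = 0.3375
Φ⁻¹(H) = Φ⁻¹(0.6500) = 0.3853
Φ⁻¹(FA) = Φ⁻¹(0.3375) = -0.4193
d' = z(H) − z(FA) = 0.3853 − (-0.4193) = 0.8046

d' = 0.80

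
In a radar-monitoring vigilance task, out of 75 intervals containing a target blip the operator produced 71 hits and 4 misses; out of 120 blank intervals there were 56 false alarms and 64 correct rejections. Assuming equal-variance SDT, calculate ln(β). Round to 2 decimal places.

ln β = -1.30

H = 71/75 = 0.9467
FA = 56/120 = 0.4667
z(H) = 1.614
z(FA) = -0.084
ln β = −½·[z(H)² − z(FA)²] = −0.5 × (2.605 − 0.007) = -1.299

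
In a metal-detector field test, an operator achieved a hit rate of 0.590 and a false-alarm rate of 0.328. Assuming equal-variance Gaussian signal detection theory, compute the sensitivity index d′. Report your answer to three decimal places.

z(H) = z(0.590) = 0.2275
z(FA) = z(0.328) = -0.4454
d' = z(H) − z(FA) = 0.2275 − (-0.4454) = 0.6729

d′ = 0.673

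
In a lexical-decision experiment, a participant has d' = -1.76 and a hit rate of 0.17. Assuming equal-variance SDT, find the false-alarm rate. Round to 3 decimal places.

false-alarm rate = 0.790

z(hit rate) = z(0.17) = -0.9542
z(FA) = z(H) − d' = -0.9542 − (-1.76) = 0.8058
false-alarm rate = Φ(0.8058) = 0.7898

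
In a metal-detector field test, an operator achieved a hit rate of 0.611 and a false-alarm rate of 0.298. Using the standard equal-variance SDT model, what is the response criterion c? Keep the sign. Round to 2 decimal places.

c = 0.12

z(H) = 0.2819
z(FA) = -0.5302
c = −½·[z(H) + z(FA)] = −0.5 × (0.2819 + (-0.5302)) = 0.12415
c > 0: the operator has a conservative response bias.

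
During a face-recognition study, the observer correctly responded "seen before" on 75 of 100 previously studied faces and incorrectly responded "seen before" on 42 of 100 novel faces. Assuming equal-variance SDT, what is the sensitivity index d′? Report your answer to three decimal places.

H = 75/100 = 0.7500
FA = 42/100 = 0.4200
z(H) = z(0.7500) = 0.6745
z(FA) = z(0.4200) = -0.2019
d' = z(H) − z(FA) = 0.6745 − (-0.2019) = 0.8764

d′ = 0.876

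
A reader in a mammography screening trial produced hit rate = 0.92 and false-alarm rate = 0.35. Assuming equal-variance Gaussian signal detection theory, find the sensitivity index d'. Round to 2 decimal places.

d' = 1.79

z(H) = z(0.92) = 1.4051
z(FA) = z(0.35) = -0.3853
d' = z(H) − z(FA) = 1.4051 − (-0.3853) = 1.7904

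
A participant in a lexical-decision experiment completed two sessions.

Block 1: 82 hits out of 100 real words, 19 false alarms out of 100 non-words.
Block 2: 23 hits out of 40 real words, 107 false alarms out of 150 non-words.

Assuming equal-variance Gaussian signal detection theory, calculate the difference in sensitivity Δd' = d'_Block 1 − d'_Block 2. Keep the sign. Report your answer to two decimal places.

Block 1: z(0.8200) = 0.915, z(0.1900) = -0.878, d' = 1.793
Block 2: z(0.5750) = 0.189, z(0.7133) = 0.563, d' = -0.374
Δd' = d'_Block 1 − d'_Block 2 = 1.793 − (-0.374) = 2.167
Block 1 has the higher sensitivity.

Δd' = 2.17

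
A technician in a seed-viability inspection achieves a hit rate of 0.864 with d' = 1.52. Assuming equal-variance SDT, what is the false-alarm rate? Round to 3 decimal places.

false-alarm rate = 0.337

z(hit rate) = z(0.864) = 1.0985
z(FA) = z(H) − d' = 1.0985 − 1.52 = -0.4215
false-alarm rate = Φ(-0.4215) = 0.3367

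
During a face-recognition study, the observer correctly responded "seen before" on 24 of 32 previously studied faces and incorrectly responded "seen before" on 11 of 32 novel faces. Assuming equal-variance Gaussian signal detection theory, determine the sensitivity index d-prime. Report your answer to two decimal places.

H = 24/32 = 0.7500
FA = 11/32 = 0.3438
Φ⁻¹(0.7500) = 0.674, Φ⁻¹(0.3438) = -0.402
d' = z(H) − z(FA) = 0.674 − (-0.402) = 1.076

d-prime = 1.08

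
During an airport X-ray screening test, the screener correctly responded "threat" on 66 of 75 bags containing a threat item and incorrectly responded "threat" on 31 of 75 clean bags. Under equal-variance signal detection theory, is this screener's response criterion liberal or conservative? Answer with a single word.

liberal

z(H) = 1.175, z(FA) = -0.219
c = −½·(z(H) + z(FA)) = -0.478
c < 0 → liberal criterion (biased toward responding “yes”).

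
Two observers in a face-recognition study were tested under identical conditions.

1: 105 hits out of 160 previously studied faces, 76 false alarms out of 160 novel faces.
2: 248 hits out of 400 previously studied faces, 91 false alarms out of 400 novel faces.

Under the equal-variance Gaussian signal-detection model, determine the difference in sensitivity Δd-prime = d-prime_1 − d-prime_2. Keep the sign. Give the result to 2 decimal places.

1: z(0.6562) = 0.402, z(0.4750) = -0.063, d' = 0.465
2: z(0.6200) = 0.305, z(0.2275) = -0.747, d' = 1.052
Δd' = d'_1 − d'_2 = 0.465 − 1.052 = -0.587
2 has the higher sensitivity.

Δd-prime = -0.59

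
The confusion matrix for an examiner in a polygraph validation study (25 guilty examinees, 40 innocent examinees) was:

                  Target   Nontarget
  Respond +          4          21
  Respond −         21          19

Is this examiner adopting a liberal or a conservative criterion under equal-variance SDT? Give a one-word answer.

conservative

z(H) = -0.994, z(FA) = 0.063
c = −½·(z(H) + z(FA)) = 0.4655
c > 0 → conservative criterion (biased toward responding “no”).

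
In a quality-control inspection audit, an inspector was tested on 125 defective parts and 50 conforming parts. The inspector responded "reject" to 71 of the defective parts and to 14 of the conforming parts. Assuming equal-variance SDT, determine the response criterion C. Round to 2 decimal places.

H = 71/125 = 0.5680
FA = 14/50 = 0.2800
z(H) = z(0.5680) = 0.1713
z(FA) = z(0.2800) = -0.5828
c = −½·[z(H) + z(FA)] = −0.5 × (0.1713 + (-0.5828)) = 0.20575
c > 0: the inspector has a conservative response bias.

C = 0.21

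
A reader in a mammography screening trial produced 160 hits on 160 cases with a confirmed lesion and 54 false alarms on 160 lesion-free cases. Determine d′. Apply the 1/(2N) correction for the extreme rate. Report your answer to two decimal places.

d′ = 3.15

The hit rate is 160/160 = 1, so apply the 1/(2N) correction: H → 1 − 1/(2·160) = 0.99687.
z(H) = z(0.99687) = 2.734
z(FA) = z(0.33750) = -0.419
d' = 2.734 − (-0.419) = 3.153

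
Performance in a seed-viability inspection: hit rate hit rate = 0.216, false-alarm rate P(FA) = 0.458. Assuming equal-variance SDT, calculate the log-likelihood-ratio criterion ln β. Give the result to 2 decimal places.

z(0.216) = -0.786, z(0.458) = -0.105
ln β = −½·[z(H)² − z(FA)²] = −0.5 × (0.618 − 0.011) = -0.3035

ln β = -0.30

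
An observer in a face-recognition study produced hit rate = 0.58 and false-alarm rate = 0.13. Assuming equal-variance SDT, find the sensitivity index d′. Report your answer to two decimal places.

z(H) = 0.202
z(FA) = -1.126
d' = z(H) − z(FA) = 0.202 − (-1.126) = 1.328

d′ = 1.33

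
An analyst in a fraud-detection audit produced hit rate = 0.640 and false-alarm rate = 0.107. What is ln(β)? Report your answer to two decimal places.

z(H) = 0.358
z(FA) = -1.243
ln β = −½·[z(H)² − z(FA)²] = −0.5 × (0.128 − 1.545) = 0.7085

ln β = 0.71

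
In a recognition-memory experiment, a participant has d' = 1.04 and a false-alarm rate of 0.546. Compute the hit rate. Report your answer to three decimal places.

hit rate = 0.876

z(false-alarm rate) = z(0.546) = 0.1156
z(H) = z(FA) + d' = 0.1156 + 1.04 = 1.1556
hit rate = Φ(1.1556) = 0.8761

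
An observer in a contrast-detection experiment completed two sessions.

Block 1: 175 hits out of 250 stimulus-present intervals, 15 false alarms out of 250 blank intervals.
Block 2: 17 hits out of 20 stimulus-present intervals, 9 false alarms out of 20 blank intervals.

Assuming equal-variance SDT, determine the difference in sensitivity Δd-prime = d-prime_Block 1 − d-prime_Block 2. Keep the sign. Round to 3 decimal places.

Δd-prime = 0.917

Block 1: z(0.7000) = 0.5244, z(0.0600) = -1.5548, d' = 2.0792
Block 2: z(0.8500) = 1.0364, z(0.4500) = -0.1257, d' = 1.1621
Δd' = d'_Block 1 − d'_Block 2 = 2.0792 − 1.1621 = 0.9171
Block 1 has the higher sensitivity.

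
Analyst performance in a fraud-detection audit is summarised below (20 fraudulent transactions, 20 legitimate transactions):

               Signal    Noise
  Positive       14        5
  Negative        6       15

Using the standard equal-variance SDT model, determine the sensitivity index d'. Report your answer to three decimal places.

H = 14/20 = 0.7000
FA = 5/20 = 0.2500
z(H) = z(0.7000) = 0.5244
z(FA) = z(0.2500) = -0.6745
d' = z(H) − z(FA) = 0.5244 − (-0.6745) = 1.1989

d' = 1.199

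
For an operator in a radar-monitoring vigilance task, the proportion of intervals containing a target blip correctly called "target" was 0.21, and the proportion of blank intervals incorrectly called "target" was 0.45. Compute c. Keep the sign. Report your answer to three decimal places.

c = 0.466

Φ⁻¹(H) = Φ⁻¹(0.21) = -0.8064
Φ⁻¹(FA) = Φ⁻¹(0.45) = -0.1257
c = −½·[z(H) + z(FA)] = −0.5 × (-0.8064 + (-0.1257)) = 0.46605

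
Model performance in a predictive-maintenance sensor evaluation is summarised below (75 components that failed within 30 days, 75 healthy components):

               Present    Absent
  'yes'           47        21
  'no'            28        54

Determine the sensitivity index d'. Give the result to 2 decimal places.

d' = 0.91

H = 47/75 = 0.6267
FA = 21/75 = 0.2800
Φ⁻¹(0.6267) = 0.323, Φ⁻¹(0.2800) = -0.583
d' = z(H) − z(FA) = 0.323 − (-0.583) = 0.906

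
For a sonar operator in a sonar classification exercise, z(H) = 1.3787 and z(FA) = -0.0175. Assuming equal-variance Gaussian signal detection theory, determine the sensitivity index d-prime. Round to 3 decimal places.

d-prime = 1.396

d' = z(H) − z(FA) = 1.3787 − (-0.0175) = 1.3962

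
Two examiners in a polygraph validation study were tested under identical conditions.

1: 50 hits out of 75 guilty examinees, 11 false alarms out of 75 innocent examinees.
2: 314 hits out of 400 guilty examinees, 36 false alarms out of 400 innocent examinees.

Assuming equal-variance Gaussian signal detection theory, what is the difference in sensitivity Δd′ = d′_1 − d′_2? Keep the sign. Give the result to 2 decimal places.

Δd′ = -0.65

1: z(0.6667) = 0.431, z(0.1467) = -1.051, d' = 1.482
2: z(0.7850) = 0.789, z(0.0900) = -1.341, d' = 2.130
Δd' = d'_1 − d'_2 = 1.482 − 2.130 = -0.648
2 has the higher sensitivity.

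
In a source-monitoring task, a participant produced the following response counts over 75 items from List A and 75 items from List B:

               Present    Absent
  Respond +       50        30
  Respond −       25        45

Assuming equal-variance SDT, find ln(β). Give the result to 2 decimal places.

H = 50/75 = 0.6667
FA = 30/75 = 0.4000
z(H) = 0.431
z(FA) = -0.253
ln β = −½·[z(H)² − z(FA)²] = −0.5 × (0.186 − 0.064) = -0.061

ln β = -0.06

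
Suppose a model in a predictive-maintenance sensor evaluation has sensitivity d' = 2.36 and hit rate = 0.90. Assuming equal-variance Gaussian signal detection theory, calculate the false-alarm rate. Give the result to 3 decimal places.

false-alarm rate = 0.140

z(hit rate) = z(0.90) = 1.2816
z(FA) = z(H) − d' = 1.2816 − 2.36 = -1.0784
false-alarm rate = Φ(-1.0784) = 0.1404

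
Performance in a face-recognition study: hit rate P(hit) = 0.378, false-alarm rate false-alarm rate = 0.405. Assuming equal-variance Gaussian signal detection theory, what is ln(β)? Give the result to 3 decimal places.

ln β = -0.019

Φ⁻¹(H) = -0.3107
Φ⁻¹(FA) = -0.2404
ln β = −½·[z(H)² − z(FA)²] = −0.5 × (0.0965 − 0.0578) = -0.01935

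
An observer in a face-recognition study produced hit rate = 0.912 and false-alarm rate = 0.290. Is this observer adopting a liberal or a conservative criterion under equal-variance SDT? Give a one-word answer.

z(H) = 1.353, z(FA) = -0.553
c = −½·(z(H) + z(FA)) = -0.400
c < 0 → liberal criterion (biased toward responding “yes”).

liberal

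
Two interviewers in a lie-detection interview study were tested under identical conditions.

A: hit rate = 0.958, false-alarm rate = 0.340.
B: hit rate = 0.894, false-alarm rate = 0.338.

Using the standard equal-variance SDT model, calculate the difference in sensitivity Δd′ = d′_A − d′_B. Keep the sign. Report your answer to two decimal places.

Δd′ = 0.47

A: z(0.958) = 1.728, z(0.340) = -0.412, d' = 2.140
B: z(0.894) = 1.248, z(0.338) = -0.418, d' = 1.666
Δd' = d'_A − d'_B = 2.140 − 1.666 = 0.474
A has the higher sensitivity.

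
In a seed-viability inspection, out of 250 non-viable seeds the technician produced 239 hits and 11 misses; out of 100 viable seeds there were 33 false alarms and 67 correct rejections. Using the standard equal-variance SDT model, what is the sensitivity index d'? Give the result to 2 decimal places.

d' = 2.15

H = 239/250 = 0.9560
FA = 33/100 = 0.3300
z(0.9560) = 1.7060, z(0.3300) = -0.4399
d' = z(H) − z(FA) = 1.7060 − (-0.4399) = 2.1459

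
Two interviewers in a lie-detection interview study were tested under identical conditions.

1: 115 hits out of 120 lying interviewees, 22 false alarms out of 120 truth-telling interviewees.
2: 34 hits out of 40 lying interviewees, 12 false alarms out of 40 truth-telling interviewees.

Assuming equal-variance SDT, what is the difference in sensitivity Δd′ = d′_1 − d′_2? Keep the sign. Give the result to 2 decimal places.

Δd′ = 1.07

1: z(0.9583) = 1.731, z(0.1833) = -0.903, d' = 2.634
2: z(0.8500) = 1.036, z(0.3000) = -0.524, d' = 1.560
Δd' = d'_1 − d'_2 = 2.634 − 1.560 = 1.074
1 has the higher sensitivity.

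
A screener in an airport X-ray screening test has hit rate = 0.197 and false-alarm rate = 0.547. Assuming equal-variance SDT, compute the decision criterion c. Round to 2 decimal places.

c = 0.37

Φ⁻¹(H) = Φ⁻¹(0.197) = -0.852
Φ⁻¹(FA) = Φ⁻¹(0.547) = 0.118
c = −½·[z(H) + z(FA)] = −0.5 × (-0.852 + 0.118) = 0.367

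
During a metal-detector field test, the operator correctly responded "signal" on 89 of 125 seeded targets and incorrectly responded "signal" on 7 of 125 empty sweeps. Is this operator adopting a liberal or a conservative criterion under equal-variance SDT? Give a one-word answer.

z(H) = 0.559, z(FA) = -1.589
c = −½·(z(H) + z(FA)) = 0.515
c > 0 → conservative criterion (biased toward responding “no”).

conservative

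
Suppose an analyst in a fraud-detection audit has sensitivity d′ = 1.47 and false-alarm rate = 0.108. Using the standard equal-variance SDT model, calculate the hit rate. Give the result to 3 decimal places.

hit rate = 0.592

z(false-alarm rate) = z(0.108) = -1.2372
z(H) = z(FA) + d' = -1.2372 + 1.47 = 0.2328
hit rate = Φ(0.2328) = 0.5920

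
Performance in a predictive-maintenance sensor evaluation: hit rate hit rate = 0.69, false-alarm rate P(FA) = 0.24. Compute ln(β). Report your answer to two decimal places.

z(0.69) = 0.496, z(0.24) = -0.706
ln β = −½·[z(H)² − z(FA)²] = −0.5 × (0.246 − 0.498) = 0.126

ln β = 0.13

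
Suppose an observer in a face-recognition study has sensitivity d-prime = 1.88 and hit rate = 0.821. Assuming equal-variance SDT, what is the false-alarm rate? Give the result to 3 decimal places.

z(hit rate) = z(0.821) = 0.9192
z(FA) = z(H) − d' = 0.9192 − 1.88 = -0.9608
false-alarm rate = Φ(-0.9608) = 0.1683

false-alarm rate = 0.168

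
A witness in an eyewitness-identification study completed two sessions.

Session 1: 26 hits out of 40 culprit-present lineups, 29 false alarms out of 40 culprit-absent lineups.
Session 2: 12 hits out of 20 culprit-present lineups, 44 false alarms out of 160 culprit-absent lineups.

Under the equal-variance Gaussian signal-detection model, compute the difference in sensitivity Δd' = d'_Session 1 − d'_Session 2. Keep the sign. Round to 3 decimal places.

Δd' = -1.064

Session 1: z(0.6500) = 0.3853, z(0.7250) = 0.5978, d' = -0.2125
Session 2: z(0.6000) = 0.2533, z(0.2750) = -0.5978, d' = 0.8511
Δd' = d'_Session 1 − d'_Session 2 = -0.2125 − 0.8511 = -1.0636
Session 2 has the higher sensitivity.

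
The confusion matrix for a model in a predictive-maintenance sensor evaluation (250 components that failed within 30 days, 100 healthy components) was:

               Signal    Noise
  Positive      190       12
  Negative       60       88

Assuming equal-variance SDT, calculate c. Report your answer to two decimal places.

c = 0.23

H = 190/250 = 0.7600
FA = 12/100 = 0.1200
z(H) = z(0.7600) = 0.706
z(FA) = z(0.1200) = -1.175
c = −½·[z(H) + z(FA)] = −0.5 × (0.706 + (-1.175)) = 0.2345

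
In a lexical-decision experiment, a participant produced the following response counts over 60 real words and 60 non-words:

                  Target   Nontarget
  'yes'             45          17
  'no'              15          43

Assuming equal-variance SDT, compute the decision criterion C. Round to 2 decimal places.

C = -0.05

H = 45/60 = 0.7500
FA = 17/60 = 0.2833
z(H) = z(0.7500) = 0.674
z(FA) = z(0.2833) = -0.573
c = −½·[z(H) + z(FA)] = −0.5 × (0.674 + (-0.573)) = -0.0505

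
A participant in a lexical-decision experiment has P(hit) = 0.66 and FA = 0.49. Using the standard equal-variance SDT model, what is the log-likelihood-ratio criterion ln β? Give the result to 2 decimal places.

ln β = -0.08

z(H) = z(0.66) = 0.412
z(FA) = z(0.49) = -0.025
ln β = −½·[z(H)² − z(FA)²] = −0.5 × (0.170 − 0.001) = -0.0845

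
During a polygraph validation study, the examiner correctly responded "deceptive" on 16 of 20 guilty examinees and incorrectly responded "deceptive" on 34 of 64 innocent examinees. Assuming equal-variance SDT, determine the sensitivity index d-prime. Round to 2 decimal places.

H = 16/20 = 0.8000
FA = 34/64 = 0.5312
z(H) = 0.842
z(FA) = 0.078
d' = z(H) − z(FA) = 0.842 − 0.078 = 0.764

d-prime = 0.76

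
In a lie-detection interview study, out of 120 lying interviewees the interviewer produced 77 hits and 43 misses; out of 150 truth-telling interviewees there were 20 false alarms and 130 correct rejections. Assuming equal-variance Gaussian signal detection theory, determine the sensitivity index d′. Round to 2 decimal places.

H = 77/120 = 0.6417
FA = 20/150 = 0.1333
Φ⁻¹(0.6417) = 0.3630, Φ⁻¹(0.1333) = -1.1109
d' = z(H) − z(FA) = 0.3630 − (-1.1109) = 1.4739

d′ = 1.47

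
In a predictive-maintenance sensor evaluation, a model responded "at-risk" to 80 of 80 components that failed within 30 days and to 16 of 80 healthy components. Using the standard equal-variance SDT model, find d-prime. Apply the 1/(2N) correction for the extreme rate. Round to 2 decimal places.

d-prime = 3.34

The hit rate is 80/80 = 1, so apply the 1/(2N) correction: H → 1 − 1/(2·80) = 0.99375.
z(H) = z(0.99375) = 2.498
z(FA) = z(0.20000) = -0.842
d' = 2.498 − (-0.842) = 3.340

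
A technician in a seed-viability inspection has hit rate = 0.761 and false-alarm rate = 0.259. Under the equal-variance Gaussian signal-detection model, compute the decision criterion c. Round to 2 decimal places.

c = -0.03

Φ⁻¹(0.761) = 0.710, Φ⁻¹(0.259) = -0.646
c = −½·[z(H) + z(FA)] = −0.5 × (0.710 + (-0.646)) = -0.032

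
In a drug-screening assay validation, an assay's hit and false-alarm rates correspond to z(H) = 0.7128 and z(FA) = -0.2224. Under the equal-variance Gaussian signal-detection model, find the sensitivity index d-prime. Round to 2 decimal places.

d' = z(H) − z(FA) = 0.7128 − (-0.2224) = 0.9352

d-prime = 0.94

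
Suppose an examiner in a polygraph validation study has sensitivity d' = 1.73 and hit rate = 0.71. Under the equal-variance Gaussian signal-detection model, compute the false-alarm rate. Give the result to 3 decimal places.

false-alarm rate = 0.120

z(hit rate) = z(0.71) = 0.5534
z(FA) = z(H) − d' = 0.5534 − 1.73 = -1.1766
false-alarm rate = Φ(-1.1766) = 0.1197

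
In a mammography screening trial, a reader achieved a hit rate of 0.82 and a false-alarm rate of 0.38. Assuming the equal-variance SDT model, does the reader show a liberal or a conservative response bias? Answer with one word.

liberal

z(H) = 0.915, z(FA) = -0.305
c = −½·(z(H) + z(FA)) = -0.305
c < 0 → liberal criterion (biased toward responding “yes”).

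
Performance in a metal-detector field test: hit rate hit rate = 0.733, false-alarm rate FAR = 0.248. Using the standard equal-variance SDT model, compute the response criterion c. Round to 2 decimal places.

z(0.733) = 0.6219, z(0.248) = -0.6808
c = −½·[z(H) + z(FA)] = −0.5 × (0.6219 + (-0.6808)) = 0.02945

c = 0.03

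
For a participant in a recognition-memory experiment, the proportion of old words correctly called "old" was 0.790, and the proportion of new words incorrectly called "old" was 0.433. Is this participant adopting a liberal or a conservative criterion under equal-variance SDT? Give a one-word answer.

z(H) = 0.806, z(FA) = -0.169
c = −½·(z(H) + z(FA)) = -0.3185
c < 0 → liberal criterion (biased toward responding “yes”).

liberal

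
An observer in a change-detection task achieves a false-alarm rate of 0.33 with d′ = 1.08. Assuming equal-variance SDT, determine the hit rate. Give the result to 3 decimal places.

z(false-alarm rate) = z(0.33) = -0.4399
z(H) = z(FA) + d' = -0.4399 + 1.08 = 0.6401
hit rate = Φ(0.6401) = 0.7389

hit rate = 0.739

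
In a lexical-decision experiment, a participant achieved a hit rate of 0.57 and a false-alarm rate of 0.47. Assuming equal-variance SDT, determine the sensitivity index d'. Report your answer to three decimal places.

z(H) = 0.1764
z(FA) = -0.0753
d' = z(H) − z(FA) = 0.1764 − (-0.0753) = 0.2517

d' = 0.252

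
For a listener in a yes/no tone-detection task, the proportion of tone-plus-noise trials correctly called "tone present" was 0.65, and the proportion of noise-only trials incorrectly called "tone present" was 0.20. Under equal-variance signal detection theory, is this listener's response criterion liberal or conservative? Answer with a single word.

z(H) = 0.385, z(FA) = -0.842
c = −½·(z(H) + z(FA)) = 0.2285
c > 0 → conservative criterion (biased toward responding “no”).

conservative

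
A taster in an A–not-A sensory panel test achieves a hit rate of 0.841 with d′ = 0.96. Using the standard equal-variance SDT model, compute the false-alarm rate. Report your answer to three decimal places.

z(hit rate) = z(0.841) = 0.9986
z(FA) = z(H) − d' = 0.9986 − 0.96 = 0.0386
false-alarm rate = Φ(0.0386) = 0.5154

false-alarm rate = 0.515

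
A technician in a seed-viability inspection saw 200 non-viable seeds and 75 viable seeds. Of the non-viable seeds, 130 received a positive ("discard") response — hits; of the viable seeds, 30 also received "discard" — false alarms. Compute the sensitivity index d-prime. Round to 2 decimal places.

d-prime = 0.64

H = 130/200 = 0.6500
FA = 30/75 = 0.4000
Φ⁻¹(H) = Φ⁻¹(0.6500) = 0.3853
Φ⁻¹(FA) = Φ⁻¹(0.4000) = -0.2533
d' = z(H) − z(FA) = 0.3853 − (-0.2533) = 0.6386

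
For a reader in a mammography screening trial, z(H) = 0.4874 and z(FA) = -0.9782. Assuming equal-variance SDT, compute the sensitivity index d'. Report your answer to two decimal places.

d' = 1.47

d' = z(H) − z(FA) = 0.4874 − (-0.9782) = 1.4656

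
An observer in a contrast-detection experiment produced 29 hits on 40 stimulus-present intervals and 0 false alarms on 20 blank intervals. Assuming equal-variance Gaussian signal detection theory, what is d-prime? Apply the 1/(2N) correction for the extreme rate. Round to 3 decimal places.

d-prime = 2.558

The false-alarm rate is 0/20 = 0, so apply the 1/(2N) correction: FA → 1/(2·20) = 0.02500.
z(H) = z(0.72500) = 0.5978
z(FA) = z(0.02500) = -1.9600
d' = 0.5978 − (-1.9600) = 2.5578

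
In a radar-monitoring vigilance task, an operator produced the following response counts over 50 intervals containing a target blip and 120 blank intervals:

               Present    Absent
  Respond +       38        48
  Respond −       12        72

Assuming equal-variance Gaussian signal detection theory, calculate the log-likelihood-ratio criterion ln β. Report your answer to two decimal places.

H = 38/50 = 0.7600
FA = 48/120 = 0.4000
Φ⁻¹(0.7600) = 0.706, Φ⁻¹(0.4000) = -0.253
ln β = −½·[z(H)² − z(FA)²] = −0.5 × (0.498 − 0.064) = -0.217

ln β = -0.22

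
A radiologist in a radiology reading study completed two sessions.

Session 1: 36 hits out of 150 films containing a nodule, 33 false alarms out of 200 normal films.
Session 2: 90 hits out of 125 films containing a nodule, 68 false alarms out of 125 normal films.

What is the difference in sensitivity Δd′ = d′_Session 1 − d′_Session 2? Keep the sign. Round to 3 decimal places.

Session 1: z(0.2400) = -0.7063, z(0.1650) = -0.9741, d' = 0.2678
Session 2: z(0.7200) = 0.5828, z(0.5440) = 0.1105, d' = 0.4723
Δd' = d'_Session 1 − d'_Session 2 = 0.2678 − 0.4723 = -0.2045
Session 2 has the higher sensitivity.

Δd′ = -0.205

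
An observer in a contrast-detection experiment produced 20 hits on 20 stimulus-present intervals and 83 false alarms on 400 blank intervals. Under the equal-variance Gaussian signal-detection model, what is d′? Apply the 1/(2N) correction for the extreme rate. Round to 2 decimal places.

d′ = 2.78

The hit rate is 20/20 = 1, so apply the 1/(2N) correction: H → 1 − 1/(2·20) = 0.97500.
z(H) = z(0.97500) = 1.960
z(FA) = z(0.20750) = -0.815
d' = 1.960 − (-0.815) = 2.775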